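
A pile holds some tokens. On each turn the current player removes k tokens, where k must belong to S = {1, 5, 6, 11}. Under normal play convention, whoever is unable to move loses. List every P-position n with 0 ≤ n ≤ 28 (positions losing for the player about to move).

n :  0  1  2  3  4  5  6  7  8  9 10 11 12 13 14 15 16 17 18 19 20 21 22 23 24 25 26 27 28
G :  0  1  0  1  0  1  2  3  2  3  2  3  0  1  0  1  0  1  2  3  2  3  2  3  0  1  0  1  0
P-positions are exactly the n with G(n) = 0.

0, 2, 4, 12, 14, 16, 24, 26, 28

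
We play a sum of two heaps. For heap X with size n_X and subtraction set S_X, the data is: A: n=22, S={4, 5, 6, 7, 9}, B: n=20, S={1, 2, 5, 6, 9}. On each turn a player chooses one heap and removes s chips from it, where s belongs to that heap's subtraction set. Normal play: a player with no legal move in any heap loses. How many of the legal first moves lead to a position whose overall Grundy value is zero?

1

Heap A, S = {4, 5, 6, 7, 9}:
n :  0  1  2  3  4  5  6  7  8  9 10 11 12 13 14 15 16 17 18 19 20 21 22
G :  0  0  0  0  1  1  1  1  2  2  2  2  3  0  0  0  0  1  1  1  1  2  2
G_A(22) = 2.
Heap B, S = {1, 2, 5, 6, 9}:
G(0) = 0
G(1) = mex{0} = 1
G(2) = mex{1,0} = 2
G(3) = mex{2,1} = 0
G(4) = mex{0,2} = 1
G(5) = mex{1,0,0} = 2
G(6) = mex{2,1,1,0} = 3
G(7) = mex{3,2,2,1} = 0
G(8) = mex{0,3,0,2} = 1
G(9) = mex{1,0,1,0,0} = 2
G(10) = mex{2,1,2,1,1} = 0
G(11) = mex{0,2,3,2,2} = 1
G(12) = mex{1,0,0,3,0} = 2
G(13) = mex{2,1,1,0,1} = 3
G(14) = mex{3,2,2,1,2} = 0
G(15) = mex{0,3,0,2,3} = 1
G(16) = mex{1,0,1,0,0} = 2
G(17) = mex{2,1,2,1,1} = 0
G(18) = mex{0,2,3,2,2} = 1
G(19) = mex{1,0,0,3,0} = 2
G(20) = mex{2,1,1,0,1} = 3
G_B(20) = 3.
Combined Grundy value = 2 ⊕ 3 = 1.
A winning move leaves total XOR = 0, i.e. changes one component's Grundy value g to g ⊕ X where X is the current total.
Heap A: need g' = 2⊕1 = 3. Options: 22−4→G=1, 22−5→G=1, 22−6→G=0, 22−7→G=0, 22−9→G=0. Hits: 0.
Heap B: need g' = 3⊕1 = 2. Options: 20−1→G=2, 20−2→G=1, 20−5→G=1, 20−6→G=0, 20−9→G=1. Hits: 1.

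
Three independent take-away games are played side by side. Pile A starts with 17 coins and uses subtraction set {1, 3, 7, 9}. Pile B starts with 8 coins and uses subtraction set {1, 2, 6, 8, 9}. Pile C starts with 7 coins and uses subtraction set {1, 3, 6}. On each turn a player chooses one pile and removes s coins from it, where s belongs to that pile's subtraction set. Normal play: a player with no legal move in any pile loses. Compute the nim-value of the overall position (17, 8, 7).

Pile A, S = {1, 3, 7, 9}:
G(0) = 0
G(1) = mex{0} = 1
G(2) = mex{1} = 0
G(3) = mex{0,0} = 1
G(4) = mex{1,1} = 0
G(5) = mex{0,0} = 1
G(6) = mex{1,1} = 0
G(7) = mex{0,0,0} = 1
G(8) = mex{1,1,1} = 0
G(9) = mex{0,0,0,0} = 1
G(10) = mex{1,1,1,1} = 0
G(11) = mex{0,0,0,0} = 1
G(12) = mex{1,1,1,1} = 0
G(13) = mex{0,0,0,0} = 1
G(14) = mex{1,1,1,1} = 0
G(15) = mex{0,0,0,0} = 1
G(16) = mex{1,1,1,1} = 0
G(17) = mex{0,0,0,0} = 1
G_A(17) = 1.
Pile B, S = {1, 2, 6, 8, 9}:
G(0) = 0
G(1) = mex{0} = 1
G(2) = mex{1,0} = 2
G(3) = mex{2,1} = 0
G(4) = mex{0,2} = 1
G(5) = mex{1,0} = 2
G(6) = mex{2,1,0} = 3
G(7) = mex{3,2,1} = 0
G(8) = mex{0,3,2,0} = 1
G_B(8) = 1.
Pile C, S = {1, 3, 6}:
n : 0 1 2 3 4 5 6 7
G : 0 1 0 1 0 1 2 3
G_C(7) = 3.
Combined Grundy value = 1 ⊕ 1 ⊕ 3 = 3.

3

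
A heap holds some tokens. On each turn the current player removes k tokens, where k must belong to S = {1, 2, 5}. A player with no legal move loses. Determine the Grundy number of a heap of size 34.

n :  0  1  2  3  4  5  6  7  8  9 10 11 12 13 14 15 16 17 18 19 20 21 22 23 24 25 26 27 28 29 30 31 32 33 34
G :  0  1  2  0  1  2  0  1  2  0  1  2  0  1  2  0  1  2  0  1  2  0  1  2  0  1  2  0  1  2  0  1  2  0  1

1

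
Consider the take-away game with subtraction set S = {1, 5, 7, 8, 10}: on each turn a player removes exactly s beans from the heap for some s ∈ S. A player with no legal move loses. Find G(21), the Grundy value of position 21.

G(0) = 0
G(1) = mex{0} = 1
G(2) = mex{1} = 0
G(3) = mex{0} = 1
G(4) = mex{1} = 0
G(5) = mex{0,0} = 1
G(6) = mex{1,1} = 0
G(7) = mex{0,0,0} = 1
G(8) = mex{1,1,1,0} = 2
G(9) = mex{2,0,0,1} = 3
G(10) = mex{3,1,1,0,0} = 2
G(11) = mex{2,0,0,1,1} = 3
G(12) = mex{3,1,1,0,0} = 2
G(13) = mex{2,2,0,1,1} = 3
G(14) = mex{3,3,1,0,0} = 2
G(15) = mex{2,2,2,1,1} = 0
G(16) = mex{0,3,3,2,0} = 1
G(17) = mex{1,2,2,3,1} = 0
G(18) = mex{0,3,3,2,2} = 1
G(19) = mex{1,2,2,3,3} = 0
G(20) = mex{0,0,3,2,2} = 1
G(21) = mex{1,1,2,3,3} = 0

0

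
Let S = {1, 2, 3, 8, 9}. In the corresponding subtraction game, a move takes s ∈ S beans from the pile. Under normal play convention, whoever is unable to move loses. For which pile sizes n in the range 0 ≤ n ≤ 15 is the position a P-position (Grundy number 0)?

0, 4, 10, 14

n :  0  1  2  3  4  5  6  7  8  9 10 11 12 13 14 15
G :  0  1  2  3  0  1  2  3  4  5  0  1  2  3  0  1
P-positions are exactly the n with G(n) = 0.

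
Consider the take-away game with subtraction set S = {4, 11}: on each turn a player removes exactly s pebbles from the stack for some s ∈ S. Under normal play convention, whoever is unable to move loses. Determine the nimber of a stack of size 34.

G(0) = 0
G(1) = mex{} = 0
G(2) = mex{} = 0
G(3) = mex{} = 0
G(4) = mex{0} = 1
G(5) = mex{0} = 1
G(6) = mex{0} = 1
G(7) = mex{0} = 1
G(8) = mex{1} = 0
G(9) = mex{1} = 0
G(10) = mex{1} = 0
G(11) = mex{1,0} = 2
G(12) = mex{0,0} = 1
G(13) = mex{0,0} = 1
G(14) = mex{0,0} = 1
G(15) = mex{2,1} = 0
G(16) = mex{1,1} = 0
G(17) = mex{1,1} = 0
G(18) = mex{1,1} = 0
G(19) = mex{0,0} = 1
G(20) = mex{0,0} = 1
G(21) = mex{0,0} = 1
G(22) = mex{0,2} = 1
G(23) = mex{1,1} = 0
G(24) = mex{1,1} = 0
G(25) = mex{1,1} = 0
G(26) = mex{1,0} = 2
G(27) = mex{0,0} = 1
G(28) = mex{0,0} = 1
G(29) = mex{0,0} = 1
G(30) = mex{2,1} = 0
G(31) = mex{1,1} = 0
G(32) = mex{1,1} = 0
G(33) = mex{1,1} = 0
G(34) = mex{0,0} = 1

1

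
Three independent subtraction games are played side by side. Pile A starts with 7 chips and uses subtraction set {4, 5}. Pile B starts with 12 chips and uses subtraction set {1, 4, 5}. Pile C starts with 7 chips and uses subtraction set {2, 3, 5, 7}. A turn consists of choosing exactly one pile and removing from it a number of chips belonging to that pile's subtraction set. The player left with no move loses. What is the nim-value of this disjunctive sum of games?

0

Pile A, S = {4, 5}:
G(0) = 0
G(1) = mex{} = 0
G(2) = mex{} = 0
G(3) = mex{} = 0
G(4) = mex{0} = 1
G(5) = mex{0,0} = 1
G(6) = mex{0,0} = 1
G(7) = mex{0,0} = 1
G_A(7) = 1.
Pile B, S = {1, 4, 5}:
n :  0  1  2  3  4  5  6  7  8  9 10 11 12
G :  0  1  0  1  2  3  2  3  0  1  0  1  2
G_B(12) = 2.
Pile C, S = {2, 3, 5, 7}:
G(0) = 0
G(1) = mex{} = 0
G(2) = mex{0} = 1
G(3) = mex{0,0} = 1
G(4) = mex{1,0} = 2
G(5) = mex{1,1,0} = 2
G(6) = mex{2,1,0} = 3
G(7) = mex{2,2,1,0} = 3
G_C(7) = 3.
Combined Grundy value = 1 ⊕ 2 ⊕ 3 = 0.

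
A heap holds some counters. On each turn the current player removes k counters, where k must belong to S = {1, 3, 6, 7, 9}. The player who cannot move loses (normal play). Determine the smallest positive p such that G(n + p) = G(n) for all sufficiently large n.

n :  0  1  2  3  4  5  6  7  8  9 10 11 12 13 14 15 16 17 18 19 20 21 22 23 24 25
G :  0  1  0  1  0  1  2  3  2  3  2  3  0  1  0  1  0  1  2  3  2  3  2  3  0  1
G(n+12) = G(n) holds for n = 0,…,8 (a full window of length max(S) = 9), so the sequence is purely periodic with period 12.

12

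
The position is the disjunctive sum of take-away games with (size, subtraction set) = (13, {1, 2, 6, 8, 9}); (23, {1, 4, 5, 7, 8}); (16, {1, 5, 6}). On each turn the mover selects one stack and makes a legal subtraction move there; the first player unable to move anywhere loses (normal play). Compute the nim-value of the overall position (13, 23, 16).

Stack A, S = {1, 2, 6, 8, 9}:
n :  0  1  2  3  4  5  6  7  8  9 10 11 12 13
G :  0  1  2  0  1  2  3  0  1  2  0  1  2  3
G_A(13) = 3.
Stack B, S = {1, 4, 5, 7, 8}:
n :  0  1  2  3  4  5  6  7  8  9 10 11 12 13 14 15 16 17 18 19 20 21 22 23
G :  0  1  0  1  2  3  2  3  4  5  4  0  1  0  1  2  3  2  3  4  5  4  0  1
G_B(23) = 1.
Stack C, S = {1, 5, 6}:
G(0) = 0
G(1) = mex{0} = 1
G(2) = mex{1} = 0
G(3) = mex{0} = 1
G(4) = mex{1} = 0
G(5) = mex{0,0} = 1
G(6) = mex{1,1,0} = 2
G(7) = mex{2,0,1} = 3
G(8) = mex{3,1,0} = 2
G(9) = mex{2,0,1} = 3
G(10) = mex{3,1,0} = 2
G(11) = mex{2,2,1} = 0
G(12) = mex{0,3,2} = 1
G(13) = mex{1,2,3} = 0
G(14) = mex{0,3,2} = 1
G(15) = mex{1,2,3} = 0
G(16) = mex{0,0,2} = 1
G_C(16) = 1.
Combined Grundy value = 3 ⊕ 1 ⊕ 1 = 3.

3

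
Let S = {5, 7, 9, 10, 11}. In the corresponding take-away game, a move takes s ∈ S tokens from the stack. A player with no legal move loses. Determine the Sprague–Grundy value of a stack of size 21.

n :  0  1  2  3  4  5  6  7  8  9 10 11 12 13 14 15 16 17 18 19 20 21
G :  0  0  0  0  0  1  1  1  1  1  2  2  2  2  2  3  0  0  0  0  0  1

1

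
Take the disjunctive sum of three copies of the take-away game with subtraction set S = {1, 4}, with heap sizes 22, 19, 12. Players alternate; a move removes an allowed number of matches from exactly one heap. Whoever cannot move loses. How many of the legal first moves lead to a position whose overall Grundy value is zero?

All heaps use S = {1, 4}:
G(0) = 0
G(1) = mex{0} = 1
G(2) = mex{1} = 0
G(3) = mex{0} = 1
G(4) = mex{1,0} = 2
G(5) = mex{2,1} = 0
G(6) = mex{0,0} = 1
G(7) = mex{1,1} = 0
G(8) = mex{0,2} = 1
G(9) = mex{1,0} = 2
G(10) = mex{2,1} = 0
G(11) = mex{0,0} = 1
G(12) = mex{1,1} = 0
G(13) = mex{0,2} = 1
G(14) = mex{1,0} = 2
G(15) = mex{2,1} = 0
G(16) = mex{0,0} = 1
G(17) = mex{1,1} = 0
G(18) = mex{0,2} = 1
G(19) = mex{1,0} = 2
G(20) = mex{2,1} = 0
G(21) = mex{0,0} = 1
G(22) = mex{1,1} = 0
Heap A: G(22) = 0.
Heap B: G(19) = 2.
Heap C: G(12) = 0.
Combined Grundy value = 0 ⊕ 2 ⊕ 0 = 2.
A winning move leaves total XOR = 0, i.e. changes one component's Grundy value g to g ⊕ X where X is the current total.
Heap A: need g' = 0⊕2 = 2. Options: 22−1→G=1, 22−4→G=1. Hits: 0.
Heap B: need g' = 2⊕2 = 0. Options: 19−1→G=1, 19−4→G=0. Hits: 1.
Heap C: need g' = 0⊕2 = 2. Options: 12−1→G=1, 12−4→G=1. Hits: 0.

1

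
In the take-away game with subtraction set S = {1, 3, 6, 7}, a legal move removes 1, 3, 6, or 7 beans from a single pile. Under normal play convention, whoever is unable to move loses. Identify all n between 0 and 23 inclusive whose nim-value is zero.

0, 2, 4, 12, 14, 16

G(0) = 0
G(1) = mex{0} = 1
G(2) = mex{1} = 0
G(3) = mex{0,0} = 1
G(4) = mex{1,1} = 0
G(5) = mex{0,0} = 1
G(6) = mex{1,1,0} = 2
G(7) = mex{2,0,1,0} = 3
G(8) = mex{3,1,0,1} = 2
G(9) = mex{2,2,1,0} = 3
G(10) = mex{3,3,0,1} = 2
G(11) = mex{2,2,1,0} = 3
G(12) = mex{3,3,2,1} = 0
G(13) = mex{0,2,3,2} = 1
G(14) = mex{1,3,2,3} = 0
G(15) = mex{0,0,3,2} = 1
G(16) = mex{1,1,2,3} = 0
G(17) = mex{0,0,3,2} = 1
G(18) = mex{1,1,0,3} = 2
G(19) = mex{2,0,1,0} = 3
G(20) = mex{3,1,0,1} = 2
G(21) = mex{2,2,1,0} = 3
G(22) = mex{3,3,0,1} = 2
G(23) = mex{2,2,1,0} = 3
P-positions are exactly the n with G(n) = 0.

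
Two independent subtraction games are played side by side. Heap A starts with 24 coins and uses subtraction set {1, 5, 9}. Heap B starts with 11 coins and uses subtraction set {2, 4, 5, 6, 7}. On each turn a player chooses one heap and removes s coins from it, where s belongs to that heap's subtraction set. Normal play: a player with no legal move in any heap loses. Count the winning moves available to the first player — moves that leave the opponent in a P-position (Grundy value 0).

Heap A, S = {1, 5, 9}:
n :  0  1  2  3  4  5  6  7  8  9 10 11 12 13 14 15 16 17 18 19 20 21 22 23 24
G :  0  1  0  1  0  1  0  1  0  1  0  1  0  1  0  1  0  1  0  1  0  1  0  1  0
G_A(24) = 0.
Heap B, S = {2, 4, 5, 6, 7}:
G(0) = 0
G(1) = mex{} = 0
G(2) = mex{0} = 1
G(3) = mex{0} = 1
G(4) = mex{1,0} = 2
G(5) = mex{1,0,0} = 2
G(6) = mex{2,1,0,0} = 3
G(7) = mex{2,1,1,0,0} = 3
G(8) = mex{3,2,1,1,0} = 4
G(9) = mex{3,2,2,1,1} = 0
G(10) = mex{4,3,2,2,1} = 0
G(11) = mex{0,3,3,2,2} = 1
G_B(11) = 1.
Combined Grundy value = 0 ⊕ 1 = 1.
A winning move leaves total XOR = 0, i.e. changes one component's Grundy value g to g ⊕ X where X is the current total.
Heap A: need g' = 0⊕1 = 1. Options: 24−1→G=1, 24−5→G=1, 24−9→G=1. Hits: 3.
Heap B: need g' = 1⊕1 = 0. Options: 11−2→G=0, 11−4→G=3, 11−5→G=3, 11−6→G=2, 11−7→G=2. Hits: 1.

4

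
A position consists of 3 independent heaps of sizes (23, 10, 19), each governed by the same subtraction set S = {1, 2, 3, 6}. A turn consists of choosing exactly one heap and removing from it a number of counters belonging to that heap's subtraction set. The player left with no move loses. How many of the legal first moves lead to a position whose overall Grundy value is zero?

All heaps use S = {1, 2, 3, 6}:
n :  0  1  2  3  4  5  6  7  8  9 10 11 12 13 14 15 16 17 18 19 20 21 22 23
G :  0  1  2  3  0  1  2  3  0  1  2  3  0  1  2  3  0  1  2  3  0  1  2  3
Heap A: G(23) = 3.
Heap B: G(10) = 2.
Heap C: G(19) = 3.
Combined Grundy value = 3 ⊕ 2 ⊕ 3 = 2.
A winning move leaves total XOR = 0, i.e. changes one component's Grundy value g to g ⊕ X where X is the current total.
Heap A: need g' = 3⊕2 = 1. Options: 23−1→G=2, 23−2→G=1, 23−3→G=0, 23−6→G=1. Hits: 2.
Heap B: need g' = 2⊕2 = 0. Options: 10−1→G=1, 10−2→G=0, 10−3→G=3, 10−6→G=0. Hits: 2.
Heap C: need g' = 3⊕2 = 1. Options: 19−1→G=2, 19−2→G=1, 19−3→G=0, 19−6→G=1. Hits: 2.

6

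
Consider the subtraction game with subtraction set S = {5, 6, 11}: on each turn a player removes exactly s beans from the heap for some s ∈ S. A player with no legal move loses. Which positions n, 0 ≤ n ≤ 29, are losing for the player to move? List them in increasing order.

G(0) = 0
G(1) = mex{} = 0
G(2) = mex{} = 0
G(3) = mex{} = 0
G(4) = mex{} = 0
G(5) = mex{0} = 1
G(6) = mex{0,0} = 1
G(7) = mex{0,0} = 1
G(8) = mex{0,0} = 1
G(9) = mex{0,0} = 1
G(10) = mex{1,0} = 2
G(11) = mex{1,1,0} = 2
G(12) = mex{1,1,0} = 2
G(13) = mex{1,1,0} = 2
G(14) = mex{1,1,0} = 2
G(15) = mex{2,1,0} = 3
G(16) = mex{2,2,1} = 0
G(17) = mex{2,2,1} = 0
G(18) = mex{2,2,1} = 0
G(19) = mex{2,2,1} = 0
G(20) = mex{3,2,1} = 0
G(21) = mex{0,3,2} = 1
G(22) = mex{0,0,2} = 1
G(23) = mex{0,0,2} = 1
G(24) = mex{0,0,2} = 1
G(25) = mex{0,0,2} = 1
G(26) = mex{1,0,3} = 2
G(27) = mex{1,1,0} = 2
G(28) = mex{1,1,0} = 2
G(29) = mex{1,1,0} = 2
P-positions are exactly the n with G(n) = 0.

0, 1, 2, 3, 4, 16, 17, 18, 19, 20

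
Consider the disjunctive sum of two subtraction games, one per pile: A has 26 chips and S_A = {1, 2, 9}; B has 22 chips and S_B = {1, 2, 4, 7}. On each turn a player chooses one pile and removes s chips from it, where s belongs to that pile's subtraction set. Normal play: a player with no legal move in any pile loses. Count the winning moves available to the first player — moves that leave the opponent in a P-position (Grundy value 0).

5

Pile A, S = {1, 2, 9}:
G(0) = 0
G(1) = mex{0} = 1
G(2) = mex{1,0} = 2
G(3) = mex{2,1} = 0
G(4) = mex{0,2} = 1
G(5) = mex{1,0} = 2
G(6) = mex{2,1} = 0
G(7) = mex{0,2} = 1
G(8) = mex{1,0} = 2
G(9) = mex{2,1,0} = 3
G(10) = mex{3,2,1} = 0
G(11) = mex{0,3,2} = 1
G(12) = mex{1,0,0} = 2
G(13) = mex{2,1,1} = 0
G(14) = mex{0,2,2} = 1
G(15) = mex{1,0,0} = 2
G(16) = mex{2,1,1} = 0
G(17) = mex{0,2,2} = 1
G(18) = mex{1,0,3} = 2
G(19) = mex{2,1,0} = 3
G(20) = mex{3,2,1} = 0
G(21) = mex{0,3,2} = 1
G(22) = mex{1,0,0} = 2
G(23) = mex{2,1,1} = 0
G(24) = mex{0,2,2} = 1
G(25) = mex{1,0,0} = 2
G(26) = mex{2,1,1} = 0
G_A(26) = 0.
Pile B, S = {1, 2, 4, 7}:
G(0) = 0
G(1) = mex{0} = 1
G(2) = mex{1,0} = 2
G(3) = mex{2,1} = 0
G(4) = mex{0,2,0} = 1
G(5) = mex{1,0,1} = 2
G(6) = mex{2,1,2} = 0
G(7) = mex{0,2,0,0} = 1
G(8) = mex{1,0,1,1} = 2
G(9) = mex{2,1,2,2} = 0
G(10) = mex{0,2,0,0} = 1
G(11) = mex{1,0,1,1} = 2
G(12) = mex{2,1,2,2} = 0
G(13) = mex{0,2,0,0} = 1
G(14) = mex{1,0,1,1} = 2
G(15) = mex{2,1,2,2} = 0
G(16) = mex{0,2,0,0} = 1
G(17) = mex{1,0,1,1} = 2
G(18) = mex{2,1,2,2} = 0
G(19) = mex{0,2,0,0} = 1
G(20) = mex{1,0,1,1} = 2
G(21) = mex{2,1,2,2} = 0
G(22) = mex{0,2,0,0} = 1
G_B(22) = 1.
Combined Grundy value = 0 ⊕ 1 = 1.
A winning move leaves total XOR = 0, i.e. changes one component's Grundy value g to g ⊕ X where X is the current total.
Pile A: need g' = 0⊕1 = 1. Options: 26−1→G=2, 26−2→G=1, 26−9→G=1. Hits: 2.
Pile B: need g' = 1⊕1 = 0. Options: 22−1→G=0, 22−2→G=2, 22−4→G=0, 22−7→G=0. Hits: 3.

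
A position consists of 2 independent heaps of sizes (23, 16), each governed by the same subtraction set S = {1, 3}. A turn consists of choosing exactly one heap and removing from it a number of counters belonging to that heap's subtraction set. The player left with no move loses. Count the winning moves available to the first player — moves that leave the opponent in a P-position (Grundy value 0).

All heaps use S = {1, 3}:
n :  0  1  2  3  4  5  6  7  8  9 10 11 12 13 14 15 16 17 18 19 20 21 22 23
G :  0  1  0  1  0  1  0  1  0  1  0  1  0  1  0  1  0  1  0  1  0  1  0  1
Heap A: G(23) = 1.
Heap B: G(16) = 0.
Combined Grundy value = 1 ⊕ 0 = 1.
A winning move leaves total XOR = 0, i.e. changes one component's Grundy value g to g ⊕ X where X is the current total.
Heap A: need g' = 1⊕1 = 0. Options: 23−1→G=0, 23−3→G=0. Hits: 2.
Heap B: need g' = 0⊕1 = 1. Options: 16−1→G=1, 16−3→G=1. Hits: 2.

4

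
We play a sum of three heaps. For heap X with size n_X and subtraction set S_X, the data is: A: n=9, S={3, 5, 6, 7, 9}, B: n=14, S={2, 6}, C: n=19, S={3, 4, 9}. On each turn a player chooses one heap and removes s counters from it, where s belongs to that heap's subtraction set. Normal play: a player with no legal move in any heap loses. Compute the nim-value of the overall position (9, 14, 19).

0

Heap A, S = {3, 5, 6, 7, 9}:
n : 0 1 2 3 4 5 6 7 8 9
G : 0 0 0 1 1 1 2 2 2 3
G_A(9) = 3.
Heap B, S = {2, 6}:
n :  0  1  2  3  4  5  6  7  8  9 10 11 12 13 14
G :  0  0  1  1  0  0  1  1  0  0  1  1  0  0  1
G_B(14) = 1.
Heap C, S = {3, 4, 9}:
n :  0  1  2  3  4  5  6  7  8  9 10 11 12 13 14 15 16 17 18 19
G :  0  0  0  1  1  1  2  0  0  3  1  1  2  0  0  0  1  1  1  2
G_C(19) = 2.
Combined Grundy value = 3 ⊕ 1 ⊕ 2 = 0.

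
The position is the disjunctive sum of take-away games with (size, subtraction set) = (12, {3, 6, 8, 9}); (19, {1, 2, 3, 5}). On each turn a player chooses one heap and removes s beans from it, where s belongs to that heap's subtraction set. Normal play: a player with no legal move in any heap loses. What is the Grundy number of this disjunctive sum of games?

Heap A, S = {3, 6, 8, 9}:
n :  0  1  2  3  4  5  6  7  8  9 10 11 12
G :  0  0  0  1  1  1  2  2  2  3  3  3  0
G_A(12) = 0.
Heap B, S = {1, 2, 3, 5}:
n :  0  1  2  3  4  5  6  7  8  9 10 11 12 13 14 15 16 17 18 19
G :  0  1  2  3  0  1  2  3  0  1  2  3  0  1  2  3  0  1  2  3
G_B(19) = 3.
Combined Grundy value = 0 ⊕ 3 = 3.

3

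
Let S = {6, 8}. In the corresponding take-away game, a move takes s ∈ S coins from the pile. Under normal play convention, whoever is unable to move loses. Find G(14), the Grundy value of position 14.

n :  0  1  2  3  4  5  6  7  8  9 10 11 12 13 14
G :  0  0  0  0  0  0  1  1  1  1  1  1  2  2  0

0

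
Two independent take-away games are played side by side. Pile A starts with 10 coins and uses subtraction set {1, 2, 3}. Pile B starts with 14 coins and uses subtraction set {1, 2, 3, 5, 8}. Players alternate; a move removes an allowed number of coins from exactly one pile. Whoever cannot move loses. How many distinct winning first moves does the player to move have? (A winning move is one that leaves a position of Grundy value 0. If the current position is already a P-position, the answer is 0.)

Pile A, S = {1, 2, 3}:
G(0) = 0
G(1) = mex{0} = 1
G(2) = mex{1,0} = 2
G(3) = mex{2,1,0} = 3
G(4) = mex{3,2,1} = 0
G(5) = mex{0,3,2} = 1
G(6) = mex{1,0,3} = 2
G(7) = mex{2,1,0} = 3
G(8) = mex{3,2,1} = 0
G(9) = mex{0,3,2} = 1
G(10) = mex{1,0,3} = 2
G_A(10) = 2.
Pile B, S = {1, 2, 3, 5, 8}:
G(0) = 0
G(1) = mex{0} = 1
G(2) = mex{1,0} = 2
G(3) = mex{2,1,0} = 3
G(4) = mex{3,2,1} = 0
G(5) = mex{0,3,2,0} = 1
G(6) = mex{1,0,3,1} = 2
G(7) = mex{2,1,0,2} = 3
G(8) = mex{3,2,1,3,0} = 4
G(9) = mex{4,3,2,0,1} = 5
G(10) = mex{5,4,3,1,2} = 0
G(11) = mex{0,5,4,2,3} = 1
G(12) = mex{1,0,5,3,0} = 2
G(13) = mex{2,1,0,4,1} = 3
G(14) = mex{3,2,1,5,2} = 0
G_B(14) = 0.
Combined Grundy value = 2 ⊕ 0 = 2.
A winning move leaves total XOR = 0, i.e. changes one component's Grundy value g to g ⊕ X where X is the current total.
Pile A: need g' = 2⊕2 = 0. Options: 10−1→G=1, 10−2→G=0, 10−3→G=3. Hits: 1.
Pile B: need g' = 0⊕2 = 2. Options: 14−1→G=3, 14−2→G=2, 14−3→G=1, 14−5→G=5, 14−8→G=2. Hits: 2.

3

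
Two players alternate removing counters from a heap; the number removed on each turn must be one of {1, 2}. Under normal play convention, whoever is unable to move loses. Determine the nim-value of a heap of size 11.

2

n :  0  1  2  3  4  5  6  7  8  9 10 11
G :  0  1  2  0  1  2  0  1  2  0  1  2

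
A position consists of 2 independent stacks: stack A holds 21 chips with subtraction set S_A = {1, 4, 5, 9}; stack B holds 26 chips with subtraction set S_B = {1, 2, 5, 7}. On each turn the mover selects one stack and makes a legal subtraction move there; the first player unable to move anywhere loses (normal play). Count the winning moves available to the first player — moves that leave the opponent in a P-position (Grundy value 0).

Stack A, S = {1, 4, 5, 9}:
n :  0  1  2  3  4  5  6  7  8  9 10 11 12 13 14 15 16 17 18 19 20 21
G :  0  1  0  1  2  3  2  3  0  1  0  1  2  3  2  3  0  1  0  1  2  3
G_A(21) = 3.
Stack B, S = {1, 2, 5, 7}:
G(0) = 0
G(1) = mex{0} = 1
G(2) = mex{1,0} = 2
G(3) = mex{2,1} = 0
G(4) = mex{0,2} = 1
G(5) = mex{1,0,0} = 2
G(6) = mex{2,1,1} = 0
G(7) = mex{0,2,2,0} = 1
G(8) = mex{1,0,0,1} = 2
G(9) = mex{2,1,1,2} = 0
G(10) = mex{0,2,2,0} = 1
G(11) = mex{1,0,0,1} = 2
G(12) = mex{2,1,1,2} = 0
G(13) = mex{0,2,2,0} = 1
G(14) = mex{1,0,0,1} = 2
G(15) = mex{2,1,1,2} = 0
G(16) = mex{0,2,2,0} = 1
G(17) = mex{1,0,0,1} = 2
G(18) = mex{2,1,1,2} = 0
G(19) = mex{0,2,2,0} = 1
G(20) = mex{1,0,0,1} = 2
G(21) = mex{2,1,1,2} = 0
G(22) = mex{0,2,2,0} = 1
G(23) = mex{1,0,0,1} = 2
G(24) = mex{2,1,1,2} = 0
G(25) = mex{0,2,2,0} = 1
G(26) = mex{1,0,0,1} = 2
G_B(26) = 2.
Combined Grundy value = 3 ⊕ 2 = 1.
A winning move leaves total XOR = 0, i.e. changes one component's Grundy value g to g ⊕ X where X is the current total.
Stack A: need g' = 3⊕1 = 2. Options: 21−1→G=2, 21−4→G=1, 21−5→G=0, 21−9→G=2. Hits: 2.
Stack B: need g' = 2⊕1 = 3. Options: 26−1→G=1, 26−2→G=0, 26−5→G=0, 26−7→G=1. Hits: 0.

2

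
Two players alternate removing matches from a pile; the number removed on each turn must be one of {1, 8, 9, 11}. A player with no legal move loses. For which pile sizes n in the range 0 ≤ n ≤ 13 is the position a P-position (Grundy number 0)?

G(0) = 0
G(1) = mex{0} = 1
G(2) = mex{1} = 0
G(3) = mex{0} = 1
G(4) = mex{1} = 0
G(5) = mex{0} = 1
G(6) = mex{1} = 0
G(7) = mex{0} = 1
G(8) = mex{1,0} = 2
G(9) = mex{2,1,0} = 3
G(10) = mex{3,0,1} = 2
G(11) = mex{2,1,0,0} = 3
G(12) = mex{3,0,1,1} = 2
G(13) = mex{2,1,0,0} = 3
P-positions are exactly the n with G(n) = 0.

0, 2, 4, 6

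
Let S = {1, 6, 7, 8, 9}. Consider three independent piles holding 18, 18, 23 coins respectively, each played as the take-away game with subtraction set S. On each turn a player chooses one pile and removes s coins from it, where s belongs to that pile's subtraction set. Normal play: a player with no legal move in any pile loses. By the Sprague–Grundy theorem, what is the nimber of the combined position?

All piles use S = {1, 6, 7, 8, 9}:
G(0) = 0
G(1) = mex{0} = 1
G(2) = mex{1} = 0
G(3) = mex{0} = 1
G(4) = mex{1} = 0
G(5) = mex{0} = 1
G(6) = mex{1,0} = 2
G(7) = mex{2,1,0} = 3
G(8) = mex{3,0,1,0} = 2
G(9) = mex{2,1,0,1,0} = 3
G(10) = mex{3,0,1,0,1} = 2
G(11) = mex{2,1,0,1,0} = 3
G(12) = mex{3,2,1,0,1} = 4
G(13) = mex{4,3,2,1,0} = 5
G(14) = mex{5,2,3,2,1} = 0
G(15) = mex{0,3,2,3,2} = 1
G(16) = mex{1,2,3,2,3} = 0
G(17) = mex{0,3,2,3,2} = 1
G(18) = mex{1,4,3,2,3} = 0
G(19) = mex{0,5,4,3,2} = 1
G(20) = mex{1,0,5,4,3} = 2
G(21) = mex{2,1,0,5,4} = 3
G(22) = mex{3,0,1,0,5} = 2
G(23) = mex{2,1,0,1,0} = 3
Pile A: G(18) = 0.
Pile B: G(18) = 0.
Pile C: G(23) = 3.
Combined Grundy value = 0 ⊕ 0 ⊕ 3 = 3.

3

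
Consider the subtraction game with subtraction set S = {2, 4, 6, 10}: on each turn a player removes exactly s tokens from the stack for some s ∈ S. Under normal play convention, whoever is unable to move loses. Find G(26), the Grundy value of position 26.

n :  0  1  2  3  4  5  6  7  8  9 10 11 12 13 14 15 16 17 18 19 20 21 22 23 24 25 26
G :  0  0  1  1  2  2  3  3  0  0  1  1  2  2  3  3  0  0  1  1  2  2  3  3  0  0  1

1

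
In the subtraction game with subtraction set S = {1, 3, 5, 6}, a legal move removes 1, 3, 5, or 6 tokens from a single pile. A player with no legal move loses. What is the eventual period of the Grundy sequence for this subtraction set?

G(0) = 0
G(1) = mex{0} = 1
G(2) = mex{1} = 0
G(3) = mex{0,0} = 1
G(4) = mex{1,1} = 0
G(5) = mex{0,0,0} = 1
G(6) = mex{1,1,1,0} = 2
G(7) = mex{2,0,0,1} = 3
G(8) = mex{3,1,1,0} = 2
G(9) = mex{2,2,0,1} = 3
G(10) = mex{3,3,1,0} = 2
G(11) = mex{2,2,2,1} = 0
G(12) = mex{0,3,3,2} = 1
G(13) = mex{1,2,2,3} = 0
G(14) = mex{0,0,3,2} = 1
G(15) = mex{1,1,2,3} = 0
G(16) = mex{0,0,0,2} = 1
G(17) = mex{1,1,1,0} = 2
G(18) = mex{2,0,0,1} = 3
G(19) = mex{3,1,1,0} = 2
G(20) = mex{2,2,0,1} = 3
G(21) = mex{3,3,1,0} = 2
G(22) = mex{2,2,2,1} = 0
G(23) = mex{0,3,3,2} = 1
G(n+11) = G(n) holds for n = 0,…,5 (a full window of length max(S) = 6), so the sequence is purely periodic with period 11.

11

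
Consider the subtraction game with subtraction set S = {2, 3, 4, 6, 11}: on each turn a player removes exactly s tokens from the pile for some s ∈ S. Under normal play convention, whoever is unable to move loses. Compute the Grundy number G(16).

G(0) = 0
G(1) = mex{} = 0
G(2) = mex{0} = 1
G(3) = mex{0,0} = 1
G(4) = mex{1,0,0} = 2
G(5) = mex{1,1,0} = 2
G(6) = mex{2,1,1,0} = 3
G(7) = mex{2,2,1,0} = 3
G(8) = mex{3,2,2,1} = 0
G(9) = mex{3,3,2,1} = 0
G(10) = mex{0,3,3,2} = 1
G(11) = mex{0,0,3,2,0} = 1
G(12) = mex{1,0,0,3,0} = 2
G(13) = mex{1,1,0,3,1} = 2
G(14) = mex{2,1,1,0,1} = 3
G(15) = mex{2,2,1,0,2} = 3
G(16) = mex{3,2,2,1,2} = 0

0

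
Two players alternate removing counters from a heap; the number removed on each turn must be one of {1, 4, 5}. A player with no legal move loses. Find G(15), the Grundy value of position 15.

3

n :  0  1  2  3  4  5  6  7  8  9 10 11 12 13 14 15
G :  0  1  0  1  2  3  2  3  0  1  0  1  2  3  2  3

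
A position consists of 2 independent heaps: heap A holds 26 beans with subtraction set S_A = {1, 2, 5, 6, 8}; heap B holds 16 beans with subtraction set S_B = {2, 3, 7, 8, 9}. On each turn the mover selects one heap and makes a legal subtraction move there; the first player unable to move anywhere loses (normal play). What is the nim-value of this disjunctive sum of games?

2

Heap A, S = {1, 2, 5, 6, 8}:
n :  0  1  2  3  4  5  6  7  8  9 10 11 12 13 14 15 16 17 18 19 20 21 22 23 24 25 26
G :  0  1  2  0  1  2  3  0  1  2  0  1  2  3  0  1  2  0  1  2  3  0  1  2  0  1  2
G_A(26) = 2.
Heap B, S = {2, 3, 7, 8, 9}:
n :  0  1  2  3  4  5  6  7  8  9 10 11 12 13 14 15 16
G :  0  0  1  1  2  0  0  1  1  2  2  0  3  1  2  2  0
G_B(16) = 0.
Combined Grundy value = 2 ⊕ 0 = 2.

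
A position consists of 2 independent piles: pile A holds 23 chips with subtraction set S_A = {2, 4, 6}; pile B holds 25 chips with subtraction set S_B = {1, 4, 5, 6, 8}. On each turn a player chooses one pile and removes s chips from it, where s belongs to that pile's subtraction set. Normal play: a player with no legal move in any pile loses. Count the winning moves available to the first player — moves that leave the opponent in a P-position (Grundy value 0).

0

Pile A, S = {2, 4, 6}:
G(0) = 0
G(1) = mex{} = 0
G(2) = mex{0} = 1
G(3) = mex{0} = 1
G(4) = mex{1,0} = 2
G(5) = mex{1,0} = 2
G(6) = mex{2,1,0} = 3
G(7) = mex{2,1,0} = 3
G(8) = mex{3,2,1} = 0
G(9) = mex{3,2,1} = 0
G(10) = mex{0,3,2} = 1
G(11) = mex{0,3,2} = 1
G(12) = mex{1,0,3} = 2
G(13) = mex{1,0,3} = 2
G(14) = mex{2,1,0} = 3
G(15) = mex{2,1,0} = 3
G(16) = mex{3,2,1} = 0
G(17) = mex{3,2,1} = 0
G(18) = mex{0,3,2} = 1
G(19) = mex{0,3,2} = 1
G(20) = mex{1,0,3} = 2
G(21) = mex{1,0,3} = 2
G(22) = mex{2,1,0} = 3
G(23) = mex{2,1,0} = 3
G_A(23) = 3.
Pile B, S = {1, 4, 5, 6, 8}:
n :  0  1  2  3  4  5  6  7  8  9 10 11 12 13 14 15 16 17 18 19 20 21 22 23 24 25
G :  0  1  0  1  2  3  2  3  4  0  1  0  1  2  3  2  3  4  0  1  0  1  2  3  2  3
G_B(25) = 3.
Combined Grundy value = 3 ⊕ 3 = 0.
A winning move leaves total XOR = 0, i.e. changes one component's Grundy value g to g ⊕ X where X is the current total.
Pile A: target g' = 3⊕0 = 3, but every legal move changes the Grundy value (mex property), so 0 moves.
Pile B: target g' = 3⊕0 = 3, but every legal move changes the Grundy value (mex property), so 0 moves.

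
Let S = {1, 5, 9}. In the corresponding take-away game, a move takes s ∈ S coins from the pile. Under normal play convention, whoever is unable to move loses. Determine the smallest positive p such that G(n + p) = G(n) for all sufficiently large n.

n :  0  1  2  3  4  5  6  7  8  9 10 11 12 13 14
G :  0  1  0  1  0  1  0  1  0  1  0  1  0  1  0
G(n+2) = G(n) holds for n = 0,…,8 (a full window of length max(S) = 9), so the sequence is purely periodic with period 2.

2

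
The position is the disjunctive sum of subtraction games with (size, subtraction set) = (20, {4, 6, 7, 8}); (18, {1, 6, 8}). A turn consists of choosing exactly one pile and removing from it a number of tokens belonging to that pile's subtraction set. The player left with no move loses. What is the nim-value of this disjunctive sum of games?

Pile A, S = {4, 6, 7, 8}:
n :  0  1  2  3  4  5  6  7  8  9 10 11 12 13 14 15 16 17 18 19 20
G :  0  0  0  0  1  1  1  1  2  2  2  2  0  0  0  0  1  1  1  1  2
G_A(20) = 2.
Pile B, S = {1, 6, 8}:
G(0) = 0
G(1) = mex{0} = 1
G(2) = mex{1} = 0
G(3) = mex{0} = 1
G(4) = mex{1} = 0
G(5) = mex{0} = 1
G(6) = mex{1,0} = 2
G(7) = mex{2,1} = 0
G(8) = mex{0,0,0} = 1
G(9) = mex{1,1,1} = 0
G(10) = mex{0,0,0} = 1
G(11) = mex{1,1,1} = 0
G(12) = mex{0,2,0} = 1
G(13) = mex{1,0,1} = 2
G(14) = mex{2,1,2} = 0
G(15) = mex{0,0,0} = 1
G(16) = mex{1,1,1} = 0
G(17) = mex{0,0,0} = 1
G(18) = mex{1,1,1} = 0
G_B(18) = 0.
Combined Grundy value = 2 ⊕ 0 = 2.

2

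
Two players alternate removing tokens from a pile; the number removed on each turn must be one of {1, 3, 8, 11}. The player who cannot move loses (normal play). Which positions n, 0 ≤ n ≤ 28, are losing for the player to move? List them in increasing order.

G(0) = 0
G(1) = mex{0} = 1
G(2) = mex{1} = 0
G(3) = mex{0,0} = 1
G(4) = mex{1,1} = 0
G(5) = mex{0,0} = 1
G(6) = mex{1,1} = 0
G(7) = mex{0,0} = 1
G(8) = mex{1,1,0} = 2
G(9) = mex{2,0,1} = 3
G(10) = mex{3,1,0} = 2
G(11) = mex{2,2,1,0} = 3
G(12) = mex{3,3,0,1} = 2
G(13) = mex{2,2,1,0} = 3
G(14) = mex{3,3,0,1} = 2
G(15) = mex{2,2,1,0} = 3
G(16) = mex{3,3,2,1} = 0
G(17) = mex{0,2,3,0} = 1
G(18) = mex{1,3,2,1} = 0
G(19) = mex{0,0,3,2} = 1
G(20) = mex{1,1,2,3} = 0
G(21) = mex{0,0,3,2} = 1
G(22) = mex{1,1,2,3} = 0
G(23) = mex{0,0,3,2} = 1
G(24) = mex{1,1,0,3} = 2
G(25) = mex{2,0,1,2} = 3
G(26) = mex{3,1,0,3} = 2
G(27) = mex{2,2,1,0} = 3
G(28) = mex{3,3,0,1} = 2
P-positions are exactly the n with G(n) = 0.

0, 2, 4, 6, 16, 18, 20, 22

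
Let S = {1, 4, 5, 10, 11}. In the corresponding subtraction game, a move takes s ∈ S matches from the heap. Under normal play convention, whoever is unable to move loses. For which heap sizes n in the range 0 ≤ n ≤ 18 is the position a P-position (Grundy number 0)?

n :  0  1  2  3  4  5  6  7  8  9 10 11 12 13 14 15 16 17 18
G :  0  1  0  1  2  3  2  3  0  1  4  5  2  3  0  1  0  1  2
P-positions are exactly the n with G(n) = 0.

0, 2, 8, 14, 16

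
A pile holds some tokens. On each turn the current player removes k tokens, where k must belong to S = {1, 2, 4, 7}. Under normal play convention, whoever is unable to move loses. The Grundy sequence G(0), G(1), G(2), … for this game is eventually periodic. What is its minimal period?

G(0) = 0
G(1) = mex{0} = 1
G(2) = mex{1,0} = 2
G(3) = mex{2,1} = 0
G(4) = mex{0,2,0} = 1
G(5) = mex{1,0,1} = 2
G(6) = mex{2,1,2} = 0
G(7) = mex{0,2,0,0} = 1
G(8) = mex{1,0,1,1} = 2
G(9) = mex{2,1,2,2} = 0
G(10) = mex{0,2,0,0} = 1
G(11) = mex{1,0,1,1} = 2
G(12) = mex{2,1,2,2} = 0
G(13) = mex{0,2,0,0} = 1
G(14) = mex{1,0,1,1} = 2
G(n+3) = G(n) holds for n = 0,…,6 (a full window of length max(S) = 7), so the sequence is purely periodic with period 3.

3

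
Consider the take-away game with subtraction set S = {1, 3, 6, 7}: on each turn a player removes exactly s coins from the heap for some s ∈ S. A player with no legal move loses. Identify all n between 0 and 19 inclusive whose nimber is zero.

n :  0  1  2  3  4  5  6  7  8  9 10 11 12 13 14 15 16 17 18 19
G :  0  1  0  1  0  1  2  3  2  3  2  3  0  1  0  1  0  1  2  3
P-positions are exactly the n with G(n) = 0.

0, 2, 4, 12, 14, 16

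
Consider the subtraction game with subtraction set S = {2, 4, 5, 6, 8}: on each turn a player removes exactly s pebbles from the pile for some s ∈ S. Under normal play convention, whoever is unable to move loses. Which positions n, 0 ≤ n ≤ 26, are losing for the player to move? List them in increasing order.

0, 1, 10, 11, 20, 21

G(0) = 0
G(1) = mex{} = 0
G(2) = mex{0} = 1
G(3) = mex{0} = 1
G(4) = mex{1,0} = 2
G(5) = mex{1,0,0} = 2
G(6) = mex{2,1,0,0} = 3
G(7) = mex{2,1,1,0} = 3
G(8) = mex{3,2,1,1,0} = 4
G(9) = mex{3,2,2,1,0} = 4
G(10) = mex{4,3,2,2,1} = 0
G(11) = mex{4,3,3,2,1} = 0
G(12) = mex{0,4,3,3,2} = 1
G(13) = mex{0,4,4,3,2} = 1
G(14) = mex{1,0,4,4,3} = 2
G(15) = mex{1,0,0,4,3} = 2
G(16) = mex{2,1,0,0,4} = 3
G(17) = mex{2,1,1,0,4} = 3
G(18) = mex{3,2,1,1,0} = 4
G(19) = mex{3,2,2,1,0} = 4
G(20) = mex{4,3,2,2,1} = 0
G(21) = mex{4,3,3,2,1} = 0
G(22) = mex{0,4,3,3,2} = 1
G(23) = mex{0,4,4,3,2} = 1
G(24) = mex{1,0,4,4,3} = 2
G(25) = mex{1,0,0,4,3} = 2
G(26) = mex{2,1,0,0,4} = 3
P-positions are exactly the n with G(n) = 0.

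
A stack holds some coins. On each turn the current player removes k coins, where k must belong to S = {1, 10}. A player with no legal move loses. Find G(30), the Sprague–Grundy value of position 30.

n :  0  1  2  3  4  5  6  7  8  9 10 11 12 13 14 15 16 17 18 19 20 21 22 23 24 25 26 27 28 29 30
G :  0  1  0  1  0  1  0  1  0  1  2  0  1  0  1  0  1  0  1  0  1  2  0  1  0  1  0  1  0  1  0

0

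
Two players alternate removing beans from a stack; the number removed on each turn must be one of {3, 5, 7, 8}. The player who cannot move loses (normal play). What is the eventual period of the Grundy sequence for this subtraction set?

G(0) = 0
G(1) = mex{} = 0
G(2) = mex{} = 0
G(3) = mex{0} = 1
G(4) = mex{0} = 1
G(5) = mex{0,0} = 1
G(6) = mex{1,0} = 2
G(7) = mex{1,0,0} = 2
G(8) = mex{1,1,0,0} = 2
G(9) = mex{2,1,0,0} = 3
G(10) = mex{2,1,1,0} = 3
G(11) = mex{2,2,1,1} = 0
G(12) = mex{3,2,1,1} = 0
G(13) = mex{3,2,2,1} = 0
G(14) = mex{0,3,2,2} = 1
G(15) = mex{0,3,2,2} = 1
G(16) = mex{0,0,3,2} = 1
G(17) = mex{1,0,3,3} = 2
G(18) = mex{1,0,0,3} = 2
G(19) = mex{1,1,0,0} = 2
G(20) = mex{2,1,0,0} = 3
G(21) = mex{2,1,1,0} = 3
G(22) = mex{2,2,1,1} = 0
G(23) = mex{3,2,1,1} = 0
G(n+11) = G(n) holds for n = 0,…,7 (a full window of length max(S) = 8), so the sequence is purely periodic with period 11.

11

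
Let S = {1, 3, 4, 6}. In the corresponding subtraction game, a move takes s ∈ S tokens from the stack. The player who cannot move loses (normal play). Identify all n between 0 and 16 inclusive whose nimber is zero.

0, 2, 7, 9, 14, 16

n :  0  1  2  3  4  5  6  7  8  9 10 11 12 13 14 15 16
G :  0  1  0  1  2  3  2  0  1  0  1  2  3  2  0  1  0
P-positions are exactly the n with G(n) = 0.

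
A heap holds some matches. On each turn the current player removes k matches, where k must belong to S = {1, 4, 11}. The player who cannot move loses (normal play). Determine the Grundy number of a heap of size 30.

G(0) = 0
G(1) = mex{0} = 1
G(2) = mex{1} = 0
G(3) = mex{0} = 1
G(4) = mex{1,0} = 2
G(5) = mex{2,1} = 0
G(6) = mex{0,0} = 1
G(7) = mex{1,1} = 0
G(8) = mex{0,2} = 1
G(9) = mex{1,0} = 2
G(10) = mex{2,1} = 0
G(11) = mex{0,0,0} = 1
G(12) = mex{1,1,1} = 0
G(13) = mex{0,2,0} = 1
G(14) = mex{1,0,1} = 2
G(15) = mex{2,1,2} = 0
G(16) = mex{0,0,0} = 1
G(17) = mex{1,1,1} = 0
G(18) = mex{0,2,0} = 1
G(19) = mex{1,0,1} = 2
G(20) = mex{2,1,2} = 0
G(21) = mex{0,0,0} = 1
G(22) = mex{1,1,1} = 0
G(23) = mex{0,2,0} = 1
G(24) = mex{1,0,1} = 2
G(25) = mex{2,1,2} = 0
G(26) = mex{0,0,0} = 1
G(27) = mex{1,1,1} = 0
G(28) = mex{0,2,0} = 1
G(29) = mex{1,0,1} = 2
G(30) = mex{2,1,2} = 0

0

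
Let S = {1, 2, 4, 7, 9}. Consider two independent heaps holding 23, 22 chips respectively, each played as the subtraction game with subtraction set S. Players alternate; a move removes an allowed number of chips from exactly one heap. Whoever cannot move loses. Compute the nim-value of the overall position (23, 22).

1

All heaps use S = {1, 2, 4, 7, 9}:
n :  0  1  2  3  4  5  6  7  8  9 10 11 12 13 14 15 16 17 18 19 20 21 22 23
G :  0  1  2  0  1  2  0  1  2  3  4  0  1  2  0  1  2  0  1  2  3  4  0  1
Heap A: G(23) = 1.
Heap B: G(22) = 0.
Combined Grundy value = 1 ⊕ 0 = 1.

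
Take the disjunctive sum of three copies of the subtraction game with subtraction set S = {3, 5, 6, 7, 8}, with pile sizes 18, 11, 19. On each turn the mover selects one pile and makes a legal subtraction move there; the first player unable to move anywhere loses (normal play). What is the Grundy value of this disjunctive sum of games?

0

All piles use S = {3, 5, 6, 7, 8}:
G(0) = 0
G(1) = mex{} = 0
G(2) = mex{} = 0
G(3) = mex{0} = 1
G(4) = mex{0} = 1
G(5) = mex{0,0} = 1
G(6) = mex{1,0,0} = 2
G(7) = mex{1,0,0,0} = 2
G(8) = mex{1,1,0,0,0} = 2
G(9) = mex{2,1,1,0,0} = 3
G(10) = mex{2,1,1,1,0} = 3
G(11) = mex{2,2,1,1,1} = 0
G(12) = mex{3,2,2,1,1} = 0
G(13) = mex{3,2,2,2,1} = 0
G(14) = mex{0,3,2,2,2} = 1
G(15) = mex{0,3,3,2,2} = 1
G(16) = mex{0,0,3,3,2} = 1
G(17) = mex{1,0,0,3,3} = 2
G(18) = mex{1,0,0,0,3} = 2
G(19) = mex{1,1,0,0,0} = 2
Pile A: G(18) = 2.
Pile B: G(11) = 0.
Pile C: G(19) = 2.
Combined Grundy value = 2 ⊕ 0 ⊕ 2 = 0.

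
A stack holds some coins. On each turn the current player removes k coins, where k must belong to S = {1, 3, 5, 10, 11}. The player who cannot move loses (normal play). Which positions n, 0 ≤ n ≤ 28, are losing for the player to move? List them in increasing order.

G(0) = 0
G(1) = mex{0} = 1
G(2) = mex{1} = 0
G(3) = mex{0,0} = 1
G(4) = mex{1,1} = 0
G(5) = mex{0,0,0} = 1
G(6) = mex{1,1,1} = 0
G(7) = mex{0,0,0} = 1
G(8) = mex{1,1,1} = 0
G(9) = mex{0,0,0} = 1
G(10) = mex{1,1,1,0} = 2
G(11) = mex{2,0,0,1,0} = 3
G(12) = mex{3,1,1,0,1} = 2
G(13) = mex{2,2,0,1,0} = 3
G(14) = mex{3,3,1,0,1} = 2
G(15) = mex{2,2,2,1,0} = 3
G(16) = mex{3,3,3,0,1} = 2
G(17) = mex{2,2,2,1,0} = 3
G(18) = mex{3,3,3,0,1} = 2
G(19) = mex{2,2,2,1,0} = 3
G(20) = mex{3,3,3,2,1} = 0
G(21) = mex{0,2,2,3,2} = 1
G(22) = mex{1,3,3,2,3} = 0
G(23) = mex{0,0,2,3,2} = 1
G(24) = mex{1,1,3,2,3} = 0
G(25) = mex{0,0,0,3,2} = 1
G(26) = mex{1,1,1,2,3} = 0
G(27) = mex{0,0,0,3,2} = 1
G(28) = mex{1,1,1,2,3} = 0
P-positions are exactly the n with G(n) = 0.

0, 2, 4, 6, 8, 20, 22, 24, 26, 28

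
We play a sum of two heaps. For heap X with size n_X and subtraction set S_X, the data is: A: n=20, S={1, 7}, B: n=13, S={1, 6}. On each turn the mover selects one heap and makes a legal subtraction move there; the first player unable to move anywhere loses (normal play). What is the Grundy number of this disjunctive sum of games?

Heap A, S = {1, 7}:
G(0) = 0
G(1) = mex{0} = 1
G(2) = mex{1} = 0
G(3) = mex{0} = 1
G(4) = mex{1} = 0
G(5) = mex{0} = 1
G(6) = mex{1} = 0
G(7) = mex{0,0} = 1
G(8) = mex{1,1} = 0
G(9) = mex{0,0} = 1
G(10) = mex{1,1} = 0
G(11) = mex{0,0} = 1
G(12) = mex{1,1} = 0
G(13) = mex{0,0} = 1
G(14) = mex{1,1} = 0
G(15) = mex{0,0} = 1
G(16) = mex{1,1} = 0
G(17) = mex{0,0} = 1
G(18) = mex{1,1} = 0
G(19) = mex{0,0} = 1
G(20) = mex{1,1} = 0
G_A(20) = 0.
Heap B, S = {1, 6}:
n :  0  1  2  3  4  5  6  7  8  9 10 11 12 13
G :  0  1  0  1  0  1  2  0  1  0  1  0  1  2
G_B(13) = 2.
Combined Grundy value = 0 ⊕ 2 = 2.

2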